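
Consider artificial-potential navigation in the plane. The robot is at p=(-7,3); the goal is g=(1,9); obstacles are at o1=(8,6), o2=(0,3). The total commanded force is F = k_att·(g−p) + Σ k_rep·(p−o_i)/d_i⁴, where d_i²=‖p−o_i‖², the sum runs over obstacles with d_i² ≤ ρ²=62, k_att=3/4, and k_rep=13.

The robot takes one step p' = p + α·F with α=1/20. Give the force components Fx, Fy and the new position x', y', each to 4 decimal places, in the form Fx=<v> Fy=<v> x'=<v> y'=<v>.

Fx=5.9621 Fy=4.5000 x'=-6.7019 y'=3.2250

F_att = 3/4·(g−p) = 3/4·(8,6) = (6.0000,4.5000)
o1: d²=234 > ρ²=62 → inactive
o2: d²=49 ≤ ρ²=62; F_rep = 13·(-7,0)/49² = (-0.0379,0.0000)
F = F_att + ΣF_rep = (5.9621,4.5000)
p' = p + 1/20·F = (-6.7019,3.2250)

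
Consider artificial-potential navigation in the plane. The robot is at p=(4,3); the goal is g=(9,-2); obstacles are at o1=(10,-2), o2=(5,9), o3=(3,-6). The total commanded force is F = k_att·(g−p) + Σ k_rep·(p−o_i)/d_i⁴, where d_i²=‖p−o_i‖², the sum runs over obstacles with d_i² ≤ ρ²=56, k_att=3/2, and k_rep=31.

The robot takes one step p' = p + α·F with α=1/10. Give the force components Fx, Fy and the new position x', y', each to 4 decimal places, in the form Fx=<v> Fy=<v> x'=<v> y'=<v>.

F_att = 3/2·(g−p) = 3/2·(5,-5) = (7.5000,-7.5000)
o1: d²=61 > ρ²=56 → inactive
o2: d²=37 ≤ ρ²=56; F_rep = 31·(-1,-6)/37² = (-0.0226,-0.1359)
o3: d²=82 > ρ²=56 → inactive
F = F_att + ΣF_rep = (7.4774,-7.6359)
p' = p + 1/10·F = (4.7477,2.2364)

Fx=7.4774 Fy=-7.6359 x'=4.7477 y'=2.2364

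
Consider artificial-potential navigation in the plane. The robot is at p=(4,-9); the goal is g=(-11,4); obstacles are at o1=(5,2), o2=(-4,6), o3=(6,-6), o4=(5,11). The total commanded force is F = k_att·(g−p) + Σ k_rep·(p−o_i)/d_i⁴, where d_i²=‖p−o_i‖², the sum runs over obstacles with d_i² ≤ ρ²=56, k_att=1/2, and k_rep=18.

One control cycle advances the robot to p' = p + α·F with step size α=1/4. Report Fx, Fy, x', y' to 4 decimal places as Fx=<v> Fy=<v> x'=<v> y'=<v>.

Fx=-7.7130 Fy=6.1805 x'=2.0717 y'=-7.4549

F_att = 1/2·(g−p) = 1/2·(-15,13) = (-7.5000,6.5000)
o1: d²=122 > ρ²=56 → inactive
o2: d²=289 > ρ²=56 → inactive
o3: d²=13 ≤ ρ²=56; F_rep = 18·(-2,-3)/13² = (-0.2130,-0.3195)
o4: d²=401 > ρ²=56 → inactive
F = F_att + ΣF_rep = (-7.7130,6.1805)
p' = p + 1/4·F = (2.0717,-7.4549)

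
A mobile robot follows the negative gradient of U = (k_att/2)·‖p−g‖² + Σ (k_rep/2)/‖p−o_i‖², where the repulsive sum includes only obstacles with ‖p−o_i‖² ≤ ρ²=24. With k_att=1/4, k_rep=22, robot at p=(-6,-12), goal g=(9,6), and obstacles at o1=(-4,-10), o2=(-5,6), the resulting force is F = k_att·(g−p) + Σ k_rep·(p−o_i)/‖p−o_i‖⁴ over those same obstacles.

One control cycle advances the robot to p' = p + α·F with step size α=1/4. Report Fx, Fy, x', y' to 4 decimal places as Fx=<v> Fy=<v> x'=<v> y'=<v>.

F_att = 1/4·(g−p) = 1/4·(15,18) = (3.7500,4.5000)
o1: d²=8 ≤ ρ²=24; F_rep = 22·(-2,-2)/8² = (-0.6875,-0.6875)
o2: d²=325 > ρ²=24 → inactive
F = F_att + ΣF_rep = (3.0625,3.8125)
p' = p + 1/4·F = (-5.2344,-11.0469)

Fx=3.0625 Fy=3.8125 x'=-5.2344 y'=-11.0469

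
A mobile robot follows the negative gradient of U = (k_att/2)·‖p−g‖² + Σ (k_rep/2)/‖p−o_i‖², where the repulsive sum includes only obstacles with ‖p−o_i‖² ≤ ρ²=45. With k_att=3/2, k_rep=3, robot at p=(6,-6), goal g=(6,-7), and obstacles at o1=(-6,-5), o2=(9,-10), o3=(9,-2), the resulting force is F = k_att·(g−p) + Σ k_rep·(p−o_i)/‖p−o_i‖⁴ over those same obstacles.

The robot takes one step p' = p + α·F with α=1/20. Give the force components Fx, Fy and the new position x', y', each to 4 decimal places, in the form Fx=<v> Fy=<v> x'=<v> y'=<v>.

F_att = 3/2·(g−p) = 3/2·(0,-1) = (0.0000,-1.5000)
o1: d²=145 > ρ²=45 → inactive
o2: d²=25 ≤ ρ²=45; F_rep = 3·(-3,4)/25² = (-0.0144,0.0192)
o3: d²=25 ≤ ρ²=45; F_rep = 3·(-3,-4)/25² = (-0.0144,-0.0192)
F = F_att + ΣF_rep = (-0.0288,-1.5000)
p' = p + 1/20·F = (5.9986,-6.0750)

Fx=-0.0288 Fy=-1.5000 x'=5.9986 y'=-6.0750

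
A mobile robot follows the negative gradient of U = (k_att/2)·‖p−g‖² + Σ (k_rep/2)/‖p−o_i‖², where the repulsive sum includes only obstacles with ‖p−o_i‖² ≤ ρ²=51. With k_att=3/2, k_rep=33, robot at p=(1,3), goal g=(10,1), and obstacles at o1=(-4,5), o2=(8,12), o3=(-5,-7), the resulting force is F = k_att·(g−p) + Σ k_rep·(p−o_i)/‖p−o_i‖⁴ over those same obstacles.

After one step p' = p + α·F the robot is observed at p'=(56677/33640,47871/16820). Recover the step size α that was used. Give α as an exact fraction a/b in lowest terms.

F_att = 3/2·(g−p) = 3/2·(9,-2) = (13.5000,-3.0000)
o1: d²=29 ≤ ρ²=51; F_rep = 33·(5,-2)/29² = (0.1962,-0.0785)
o2: d²=130 > ρ²=51 → inactive
o3: d²=136 > ρ²=51 → inactive
F = F_att + ΣF_rep = (13.6962,-3.0785)
Δp = p'−p = (0.6848,-0.1539); α = Δx/Fx = (23037/33640) / (23037/1682) = 1/20
check: Δy/Fy = (-2589/16820) / (-2589/841) = 1/20 ✓

α = 1/20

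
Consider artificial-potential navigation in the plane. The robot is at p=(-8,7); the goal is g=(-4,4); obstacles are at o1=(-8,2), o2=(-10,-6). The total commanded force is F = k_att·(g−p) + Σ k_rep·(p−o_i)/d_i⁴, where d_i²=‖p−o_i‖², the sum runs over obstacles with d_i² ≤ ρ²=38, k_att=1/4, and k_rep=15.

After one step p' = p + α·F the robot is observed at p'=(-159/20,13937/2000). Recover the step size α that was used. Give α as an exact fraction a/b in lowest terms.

α = 1/20

F_att = 1/4·(g−p) = 1/4·(4,-3) = (1.0000,-0.7500)
o1: d²=25 ≤ ρ²=38; F_rep = 15·(0,5)/25² = (0.0000,0.1200)
o2: d²=173 > ρ²=38 → inactive
F = F_att + ΣF_rep = (1.0000,-0.6300)
Δp = p'−p = (0.0500,-0.0315); α = Δx/Fx = (1/20) / (1) = 1/20
check: Δy/Fy = (-63/2000) / (-63/100) = 1/20 ✓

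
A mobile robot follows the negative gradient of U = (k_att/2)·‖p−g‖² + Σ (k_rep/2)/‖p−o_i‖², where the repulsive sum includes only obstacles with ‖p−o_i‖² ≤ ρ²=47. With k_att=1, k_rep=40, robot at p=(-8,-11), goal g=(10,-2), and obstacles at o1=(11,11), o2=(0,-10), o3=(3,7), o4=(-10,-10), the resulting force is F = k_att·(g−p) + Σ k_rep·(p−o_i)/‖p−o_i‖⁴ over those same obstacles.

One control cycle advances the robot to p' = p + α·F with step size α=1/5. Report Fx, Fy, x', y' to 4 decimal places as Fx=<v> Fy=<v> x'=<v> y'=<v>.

Fx=21.2000 Fy=7.4000 x'=-3.7600 y'=-9.5200

F_att = 1·(g−p) = 1·(18,9) = (18.0000,9.0000)
o1: d²=845 > ρ²=47 → inactive
o2: d²=65 > ρ²=47 → inactive
o3: d²=445 > ρ²=47 → inactive
o4: d²=5 ≤ ρ²=47; F_rep = 40·(2,-1)/5² = (3.2000,-1.6000)
F = F_att + ΣF_rep = (21.2000,7.4000)
p' = p + 1/5·F = (-3.7600,-9.5200)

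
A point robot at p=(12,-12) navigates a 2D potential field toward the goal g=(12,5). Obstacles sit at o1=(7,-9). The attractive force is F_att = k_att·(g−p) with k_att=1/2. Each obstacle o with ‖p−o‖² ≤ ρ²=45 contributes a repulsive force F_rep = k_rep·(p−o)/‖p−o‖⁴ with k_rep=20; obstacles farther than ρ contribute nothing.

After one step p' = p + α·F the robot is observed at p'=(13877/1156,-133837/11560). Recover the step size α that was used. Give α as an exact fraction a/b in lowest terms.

α = 1/20

F_att = 1/2·(g−p) = 1/2·(0,17) = (0.0000,8.5000)
o1: d²=34 ≤ ρ²=45; F_rep = 20·(5,-3)/34² = (0.0865,-0.0519)
F = F_att + ΣF_rep = (0.0865,8.4481)
Δp = p'−p = (0.0043,0.4224); α = Δx/Fx = (5/1156) / (25/289) = 1/20
check: Δy/Fy = (4883/11560) / (4883/578) = 1/20 ✓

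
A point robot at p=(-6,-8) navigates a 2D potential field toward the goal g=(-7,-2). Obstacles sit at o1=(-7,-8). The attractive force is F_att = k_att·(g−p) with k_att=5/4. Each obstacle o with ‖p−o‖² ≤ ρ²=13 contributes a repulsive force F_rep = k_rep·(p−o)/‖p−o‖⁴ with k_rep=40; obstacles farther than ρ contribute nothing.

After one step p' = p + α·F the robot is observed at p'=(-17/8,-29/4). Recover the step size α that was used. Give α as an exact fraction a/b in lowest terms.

α = 1/10

F_att = 5/4·(g−p) = 5/4·(-1,6) = (-1.2500,7.5000)
o1: d²=1 ≤ ρ²=13; F_rep = 40·(1,0)/1² = (40.0000,0.0000)
F = F_att + ΣF_rep = (38.7500,7.5000)
Δp = p'−p = (3.8750,0.7500); α = Δx/Fx = (31/8) / (155/4) = 1/10
check: Δy/Fy = (3/4) / (15/2) = 1/10 ✓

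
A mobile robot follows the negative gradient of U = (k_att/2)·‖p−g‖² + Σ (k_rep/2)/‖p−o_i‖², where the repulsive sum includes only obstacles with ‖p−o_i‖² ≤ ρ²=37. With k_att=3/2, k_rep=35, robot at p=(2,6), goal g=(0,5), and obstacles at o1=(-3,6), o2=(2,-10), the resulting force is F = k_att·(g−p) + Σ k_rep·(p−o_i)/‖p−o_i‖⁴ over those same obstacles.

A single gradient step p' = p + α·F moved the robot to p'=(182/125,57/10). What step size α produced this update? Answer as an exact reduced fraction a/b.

F_att = 3/2·(g−p) = 3/2·(-2,-1) = (-3.0000,-1.5000)
o1: d²=25 ≤ ρ²=37; F_rep = 35·(5,0)/25² = (0.2800,0.0000)
o2: d²=256 > ρ²=37 → inactive
F = F_att + ΣF_rep = (-2.7200,-1.5000)
Δp = p'−p = (-0.5440,-0.3000); α = Δx/Fx = (-68/125) / (-68/25) = 1/5
check: Δy/Fy = (-3/10) / (-3/2) = 1/5 ✓

α = 1/5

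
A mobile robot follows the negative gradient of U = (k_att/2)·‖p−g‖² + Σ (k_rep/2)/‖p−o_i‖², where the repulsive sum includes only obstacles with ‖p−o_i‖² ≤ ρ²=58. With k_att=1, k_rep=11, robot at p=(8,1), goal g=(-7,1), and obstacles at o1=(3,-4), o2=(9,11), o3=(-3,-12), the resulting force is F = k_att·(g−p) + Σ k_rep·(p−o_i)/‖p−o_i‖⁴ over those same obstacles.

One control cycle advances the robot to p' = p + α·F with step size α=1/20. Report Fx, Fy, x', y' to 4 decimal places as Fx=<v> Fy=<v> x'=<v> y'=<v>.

Fx=-14.9780 Fy=0.0220 x'=7.2511 y'=1.0011

F_att = 1·(g−p) = 1·(-15,0) = (-15.0000,0.0000)
o1: d²=50 ≤ ρ²=58; F_rep = 11·(5,5)/50² = (0.0220,0.0220)
o2: d²=101 > ρ²=58 → inactive
o3: d²=290 > ρ²=58 → inactive
F = F_att + ΣF_rep = (-14.9780,0.0220)
p' = p + 1/20·F = (7.2511,1.0011)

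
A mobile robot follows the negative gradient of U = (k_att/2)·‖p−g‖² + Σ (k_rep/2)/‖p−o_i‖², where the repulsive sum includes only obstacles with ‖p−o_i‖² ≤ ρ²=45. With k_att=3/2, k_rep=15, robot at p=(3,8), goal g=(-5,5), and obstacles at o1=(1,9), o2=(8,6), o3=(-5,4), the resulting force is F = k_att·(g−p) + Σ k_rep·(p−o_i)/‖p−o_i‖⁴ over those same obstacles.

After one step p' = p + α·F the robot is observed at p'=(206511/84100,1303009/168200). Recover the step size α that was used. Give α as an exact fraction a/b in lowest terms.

F_att = 3/2·(g−p) = 3/2·(-8,-3) = (-12.0000,-4.5000)
o1: d²=5 ≤ ρ²=45; F_rep = 15·(2,-1)/5² = (1.2000,-0.6000)
o2: d²=29 ≤ ρ²=45; F_rep = 15·(-5,2)/29² = (-0.0892,0.0357)
o3: d²=80 > ρ²=45 → inactive
F = F_att + ΣF_rep = (-10.8892,-5.0643)
Δp = p'−p = (-0.5445,-0.2532); α = Δx/Fx = (-45789/84100) / (-45789/4205) = 1/20
check: Δy/Fy = (-42591/168200) / (-42591/8410) = 1/20 ✓

α = 1/20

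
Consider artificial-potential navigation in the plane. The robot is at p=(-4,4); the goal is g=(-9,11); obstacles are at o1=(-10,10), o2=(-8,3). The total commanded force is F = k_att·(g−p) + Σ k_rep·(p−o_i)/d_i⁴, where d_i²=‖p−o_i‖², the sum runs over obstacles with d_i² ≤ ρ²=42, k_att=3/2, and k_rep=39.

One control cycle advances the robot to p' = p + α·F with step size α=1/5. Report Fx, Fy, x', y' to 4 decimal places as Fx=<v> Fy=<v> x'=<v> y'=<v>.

Fx=-6.9602 Fy=10.6349 x'=-5.3920 y'=6.1270

F_att = 3/2·(g−p) = 3/2·(-5,7) = (-7.5000,10.5000)
o1: d²=72 > ρ²=42 → inactive
o2: d²=17 ≤ ρ²=42; F_rep = 39·(4,1)/17² = (0.5398,0.1349)
F = F_att + ΣF_rep = (-6.9602,10.6349)
p' = p + 1/5·F = (-5.3920,6.1270)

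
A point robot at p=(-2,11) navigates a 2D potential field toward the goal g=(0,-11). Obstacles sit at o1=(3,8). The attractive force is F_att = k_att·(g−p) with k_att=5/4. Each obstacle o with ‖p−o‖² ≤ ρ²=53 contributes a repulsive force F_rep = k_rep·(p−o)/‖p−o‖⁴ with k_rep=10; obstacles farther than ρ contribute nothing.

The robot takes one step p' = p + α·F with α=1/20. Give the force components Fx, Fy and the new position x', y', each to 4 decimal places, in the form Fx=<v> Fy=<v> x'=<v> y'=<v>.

Fx=2.4567 Fy=-27.4740 x'=-1.8772 y'=9.6263

F_att = 5/4·(g−p) = 5/4·(2,-22) = (2.5000,-27.5000)
o1: d²=34 ≤ ρ²=53; F_rep = 10·(-5,3)/34² = (-0.0433,0.0260)
F = F_att + ΣF_rep = (2.4567,-27.4740)
p' = p + 1/20·F = (-1.8772,9.6263)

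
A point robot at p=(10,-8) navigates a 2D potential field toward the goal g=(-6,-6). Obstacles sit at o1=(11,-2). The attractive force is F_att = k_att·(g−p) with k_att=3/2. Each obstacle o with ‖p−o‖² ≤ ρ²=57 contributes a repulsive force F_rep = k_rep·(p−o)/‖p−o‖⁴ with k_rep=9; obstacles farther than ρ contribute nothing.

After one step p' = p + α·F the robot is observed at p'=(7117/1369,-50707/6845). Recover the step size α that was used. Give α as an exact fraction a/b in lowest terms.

F_att = 3/2·(g−p) = 3/2·(-16,2) = (-24.0000,3.0000)
o1: d²=37 ≤ ρ²=57; F_rep = 9·(-1,-6)/37² = (-0.0066,-0.0394)
F = F_att + ΣF_rep = (-24.0066,2.9606)
Δp = p'−p = (-4.8013,0.5921); α = Δx/Fx = (-6573/1369) / (-32865/1369) = 1/5
check: Δy/Fy = (4053/6845) / (4053/1369) = 1/5 ✓

α = 1/5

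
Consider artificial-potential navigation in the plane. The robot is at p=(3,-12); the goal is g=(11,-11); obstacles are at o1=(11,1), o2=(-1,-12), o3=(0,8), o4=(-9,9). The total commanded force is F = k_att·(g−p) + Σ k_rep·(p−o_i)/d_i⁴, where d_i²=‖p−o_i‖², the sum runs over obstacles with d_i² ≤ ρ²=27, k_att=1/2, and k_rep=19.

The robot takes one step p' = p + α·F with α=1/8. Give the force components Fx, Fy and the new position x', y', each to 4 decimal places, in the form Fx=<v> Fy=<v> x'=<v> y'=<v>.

F_att = 1/2·(g−p) = 1/2·(8,1) = (4.0000,0.5000)
o1: d²=233 > ρ²=27 → inactive
o2: d²=16 ≤ ρ²=27; F_rep = 19·(4,0)/16² = (0.2969,0.0000)
o3: d²=409 > ρ²=27 → inactive
o4: d²=585 > ρ²=27 → inactive
F = F_att + ΣF_rep = (4.2969,0.5000)
p' = p + 1/8·F = (3.5371,-11.9375)

Fx=4.2969 Fy=0.5000 x'=3.5371 y'=-11.9375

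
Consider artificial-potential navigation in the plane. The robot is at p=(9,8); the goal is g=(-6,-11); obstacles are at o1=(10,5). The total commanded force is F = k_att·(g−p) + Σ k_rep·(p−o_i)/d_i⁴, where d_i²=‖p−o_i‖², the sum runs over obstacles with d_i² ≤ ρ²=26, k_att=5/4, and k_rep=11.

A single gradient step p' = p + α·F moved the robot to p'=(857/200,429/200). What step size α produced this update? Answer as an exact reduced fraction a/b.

F_att = 5/4·(g−p) = 5/4·(-15,-19) = (-18.7500,-23.7500)
o1: d²=10 ≤ ρ²=26; F_rep = 11·(-1,3)/10² = (-0.1100,0.3300)
F = F_att + ΣF_rep = (-18.8600,-23.4200)
Δp = p'−p = (-4.7150,-5.8550); α = Δx/Fx = (-943/200) / (-943/50) = 1/4
check: Δy/Fy = (-1171/200) / (-1171/50) = 1/4 ✓

α = 1/4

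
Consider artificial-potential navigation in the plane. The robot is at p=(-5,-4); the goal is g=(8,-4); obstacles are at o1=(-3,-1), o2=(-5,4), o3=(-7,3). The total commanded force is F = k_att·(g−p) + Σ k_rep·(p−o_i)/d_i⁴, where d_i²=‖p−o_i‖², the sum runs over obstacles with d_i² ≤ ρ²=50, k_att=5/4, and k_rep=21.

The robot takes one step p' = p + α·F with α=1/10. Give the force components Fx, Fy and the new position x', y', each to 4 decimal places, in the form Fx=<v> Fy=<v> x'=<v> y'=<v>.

Fx=16.0015 Fy=-0.3728 x'=-3.3999 y'=-4.0373

F_att = 5/4·(g−p) = 5/4·(13,0) = (16.2500,0.0000)
o1: d²=13 ≤ ρ²=50; F_rep = 21·(-2,-3)/13² = (-0.2485,-0.3728)
o2: d²=64 > ρ²=50 → inactive
o3: d²=53 > ρ²=50 → inactive
F = F_att + ΣF_rep = (16.0015,-0.3728)
p' = p + 1/10·F = (-3.3999,-4.0373)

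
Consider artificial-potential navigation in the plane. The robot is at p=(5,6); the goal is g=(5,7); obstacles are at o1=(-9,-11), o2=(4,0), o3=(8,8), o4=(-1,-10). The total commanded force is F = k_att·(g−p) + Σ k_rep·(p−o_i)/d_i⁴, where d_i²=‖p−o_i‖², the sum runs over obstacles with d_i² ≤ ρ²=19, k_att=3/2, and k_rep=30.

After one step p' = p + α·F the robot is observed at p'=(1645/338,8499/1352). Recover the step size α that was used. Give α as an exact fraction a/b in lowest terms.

F_att = 3/2·(g−p) = 3/2·(0,1) = (0.0000,1.5000)
o1: d²=485 > ρ²=19 → inactive
o2: d²=37 > ρ²=19 → inactive
o3: d²=13 ≤ ρ²=19; F_rep = 30·(-3,-2)/13² = (-0.5325,-0.3550)
o4: d²=292 > ρ²=19 → inactive
F = F_att + ΣF_rep = (-0.5325,1.1450)
Δp = p'−p = (-0.1331,0.2862); α = Δx/Fx = (-45/338) / (-90/169) = 1/4
check: Δy/Fy = (387/1352) / (387/338) = 1/4 ✓

α = 1/4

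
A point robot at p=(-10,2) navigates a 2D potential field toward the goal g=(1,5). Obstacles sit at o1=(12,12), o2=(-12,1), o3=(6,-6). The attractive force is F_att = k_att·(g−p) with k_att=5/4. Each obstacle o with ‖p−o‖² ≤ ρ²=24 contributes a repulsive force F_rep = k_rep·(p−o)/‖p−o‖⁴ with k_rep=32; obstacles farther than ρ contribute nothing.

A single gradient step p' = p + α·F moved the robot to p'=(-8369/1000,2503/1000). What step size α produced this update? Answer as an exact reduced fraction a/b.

F_att = 5/4·(g−p) = 5/4·(11,3) = (13.7500,3.7500)
o1: d²=584 > ρ²=24 → inactive
o2: d²=5 ≤ ρ²=24; F_rep = 32·(2,1)/5² = (2.5600,1.2800)
o3: d²=320 > ρ²=24 → inactive
F = F_att + ΣF_rep = (16.3100,5.0300)
Δp = p'−p = (1.6310,0.5030); α = Δx/Fx = (1631/1000) / (1631/100) = 1/10
check: Δy/Fy = (503/1000) / (503/100) = 1/10 ✓

α = 1/10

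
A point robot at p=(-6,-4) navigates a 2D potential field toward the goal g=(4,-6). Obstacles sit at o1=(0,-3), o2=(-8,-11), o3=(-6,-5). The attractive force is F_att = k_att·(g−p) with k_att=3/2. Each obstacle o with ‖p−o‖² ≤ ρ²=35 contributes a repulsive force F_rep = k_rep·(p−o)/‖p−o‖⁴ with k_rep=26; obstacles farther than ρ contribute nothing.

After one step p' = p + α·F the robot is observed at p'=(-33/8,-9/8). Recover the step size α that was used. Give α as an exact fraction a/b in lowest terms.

α = 1/8

F_att = 3/2·(g−p) = 3/2·(10,-2) = (15.0000,-3.0000)
o1: d²=37 > ρ²=35 → inactive
o2: d²=53 > ρ²=35 → inactive
o3: d²=1 ≤ ρ²=35; F_rep = 26·(0,1)/1² = (0.0000,26.0000)
F = F_att + ΣF_rep = (15.0000,23.0000)
Δp = p'−p = (1.8750,2.8750); α = Δx/Fx = (15/8) / (15) = 1/8
check: Δy/Fy = (23/8) / (23) = 1/8 ✓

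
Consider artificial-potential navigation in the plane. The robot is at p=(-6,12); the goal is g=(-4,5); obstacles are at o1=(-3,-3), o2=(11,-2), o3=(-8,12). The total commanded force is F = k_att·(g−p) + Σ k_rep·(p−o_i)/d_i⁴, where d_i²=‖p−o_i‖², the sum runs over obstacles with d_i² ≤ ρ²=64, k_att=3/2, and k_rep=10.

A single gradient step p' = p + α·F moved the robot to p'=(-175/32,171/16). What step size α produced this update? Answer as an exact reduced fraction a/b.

F_att = 3/2·(g−p) = 3/2·(2,-7) = (3.0000,-10.5000)
o1: d²=234 > ρ²=64 → inactive
o2: d²=485 > ρ²=64 → inactive
o3: d²=4 ≤ ρ²=64; F_rep = 10·(2,0)/4² = (1.2500,0.0000)
F = F_att + ΣF_rep = (4.2500,-10.5000)
Δp = p'−p = (0.5312,-1.3125); α = Δx/Fx = (17/32) / (17/4) = 1/8
check: Δy/Fy = (-21/16) / (-21/2) = 1/8 ✓

α = 1/8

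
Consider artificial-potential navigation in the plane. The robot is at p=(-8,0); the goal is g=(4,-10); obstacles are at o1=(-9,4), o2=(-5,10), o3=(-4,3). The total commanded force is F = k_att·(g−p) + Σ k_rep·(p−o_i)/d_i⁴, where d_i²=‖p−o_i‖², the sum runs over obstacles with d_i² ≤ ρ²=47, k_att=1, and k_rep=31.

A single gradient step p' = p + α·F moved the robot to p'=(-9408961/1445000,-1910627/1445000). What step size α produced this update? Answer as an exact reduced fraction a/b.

α = 1/8

F_att = 1·(g−p) = 1·(12,-10) = (12.0000,-10.0000)
o1: d²=17 ≤ ρ²=47; F_rep = 31·(1,-4)/17² = (0.1073,-0.4291)
o2: d²=109 > ρ²=47 → inactive
o3: d²=25 ≤ ρ²=47; F_rep = 31·(-4,-3)/25² = (-0.1984,-0.1488)
F = F_att + ΣF_rep = (11.9089,-10.5779)
Δp = p'−p = (1.4886,-1.3222); α = Δx/Fx = (2151039/1445000) / (2151039/180625) = 1/8
check: Δy/Fy = (-1910627/1445000) / (-1910627/180625) = 1/8 ✓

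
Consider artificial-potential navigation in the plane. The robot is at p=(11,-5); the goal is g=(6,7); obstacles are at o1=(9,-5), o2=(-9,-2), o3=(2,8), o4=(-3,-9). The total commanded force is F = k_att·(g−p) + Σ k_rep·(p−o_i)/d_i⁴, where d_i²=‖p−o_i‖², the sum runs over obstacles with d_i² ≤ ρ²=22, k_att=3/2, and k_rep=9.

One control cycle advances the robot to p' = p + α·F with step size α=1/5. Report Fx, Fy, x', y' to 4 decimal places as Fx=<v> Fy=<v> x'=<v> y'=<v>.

Fx=-6.3750 Fy=18.0000 x'=9.7250 y'=-1.4000

F_att = 3/2·(g−p) = 3/2·(-5,12) = (-7.5000,18.0000)
o1: d²=4 ≤ ρ²=22; F_rep = 9·(2,0)/4² = (1.1250,0.0000)
o2: d²=409 > ρ²=22 → inactive
o3: d²=250 > ρ²=22 → inactive
o4: d²=212 > ρ²=22 → inactive
F = F_att + ΣF_rep = (-6.3750,18.0000)
p' = p + 1/5·F = (9.7250,-1.4000)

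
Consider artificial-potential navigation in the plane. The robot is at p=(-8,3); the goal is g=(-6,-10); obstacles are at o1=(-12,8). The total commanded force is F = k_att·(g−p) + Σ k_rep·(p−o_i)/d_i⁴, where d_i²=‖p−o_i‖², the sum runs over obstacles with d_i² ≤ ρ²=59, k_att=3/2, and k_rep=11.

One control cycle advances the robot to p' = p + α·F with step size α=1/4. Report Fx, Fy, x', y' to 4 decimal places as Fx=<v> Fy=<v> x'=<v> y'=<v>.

Fx=3.0262 Fy=-19.5327 x'=-7.2435 y'=-1.8832

F_att = 3/2·(g−p) = 3/2·(2,-13) = (3.0000,-19.5000)
o1: d²=41 ≤ ρ²=59; F_rep = 11·(4,-5)/41² = (0.0262,-0.0327)
F = F_att + ΣF_rep = (3.0262,-19.5327)
p' = p + 1/4·F = (-7.2435,-1.8832)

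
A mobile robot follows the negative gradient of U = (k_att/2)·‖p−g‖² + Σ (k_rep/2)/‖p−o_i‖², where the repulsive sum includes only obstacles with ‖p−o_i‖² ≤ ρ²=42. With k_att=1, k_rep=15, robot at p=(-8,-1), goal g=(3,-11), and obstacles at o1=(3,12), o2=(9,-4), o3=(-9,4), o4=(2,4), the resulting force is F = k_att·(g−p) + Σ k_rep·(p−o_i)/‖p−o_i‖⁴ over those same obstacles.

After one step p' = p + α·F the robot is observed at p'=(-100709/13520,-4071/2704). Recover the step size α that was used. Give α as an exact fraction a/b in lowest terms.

α = 1/20

F_att = 1·(g−p) = 1·(11,-10) = (11.0000,-10.0000)
o1: d²=290 > ρ²=42 → inactive
o2: d²=298 > ρ²=42 → inactive
o3: d²=26 ≤ ρ²=42; F_rep = 15·(1,-5)/26² = (0.0222,-0.1109)
o4: d²=125 > ρ²=42 → inactive
F = F_att + ΣF_rep = (11.0222,-10.1109)
Δp = p'−p = (0.5511,-0.5055); α = Δx/Fx = (7451/13520) / (7451/676) = 1/20
check: Δy/Fy = (-1367/2704) / (-6835/676) = 1/20 ✓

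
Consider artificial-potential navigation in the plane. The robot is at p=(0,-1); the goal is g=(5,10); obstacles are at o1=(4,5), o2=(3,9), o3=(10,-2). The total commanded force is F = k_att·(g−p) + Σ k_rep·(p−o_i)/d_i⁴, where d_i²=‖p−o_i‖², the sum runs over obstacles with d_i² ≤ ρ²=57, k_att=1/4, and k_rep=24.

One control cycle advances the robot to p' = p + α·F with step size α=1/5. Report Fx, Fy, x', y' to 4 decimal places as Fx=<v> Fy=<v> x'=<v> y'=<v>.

Fx=1.2145 Fy=2.6967 x'=0.2429 y'=-0.4607

F_att = 1/4·(g−p) = 1/4·(5,11) = (1.2500,2.7500)
o1: d²=52 ≤ ρ²=57; F_rep = 24·(-4,-6)/52² = (-0.0355,-0.0533)
o2: d²=109 > ρ²=57 → inactive
o3: d²=101 > ρ²=57 → inactive
F = F_att + ΣF_rep = (1.2145,2.6967)
p' = p + 1/5·F = (0.2429,-0.4607)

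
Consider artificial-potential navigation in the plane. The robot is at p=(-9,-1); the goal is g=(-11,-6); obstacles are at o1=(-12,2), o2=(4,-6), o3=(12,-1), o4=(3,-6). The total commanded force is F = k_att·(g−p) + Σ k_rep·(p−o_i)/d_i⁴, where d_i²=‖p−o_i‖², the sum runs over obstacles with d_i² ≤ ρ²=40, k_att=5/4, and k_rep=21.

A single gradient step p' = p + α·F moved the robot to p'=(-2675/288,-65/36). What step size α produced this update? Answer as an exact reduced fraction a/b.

α = 1/8

F_att = 5/4·(g−p) = 5/4·(-2,-5) = (-2.5000,-6.2500)
o1: d²=18 ≤ ρ²=40; F_rep = 21·(3,-3)/18² = (0.1944,-0.1944)
o2: d²=194 > ρ²=40 → inactive
o3: d²=441 > ρ²=40 → inactive
o4: d²=169 > ρ²=40 → inactive
F = F_att + ΣF_rep = (-2.3056,-6.4444)
Δp = p'−p = (-0.2882,-0.8056); α = Δx/Fx = (-83/288) / (-83/36) = 1/8
check: Δy/Fy = (-29/36) / (-58/9) = 1/8 ✓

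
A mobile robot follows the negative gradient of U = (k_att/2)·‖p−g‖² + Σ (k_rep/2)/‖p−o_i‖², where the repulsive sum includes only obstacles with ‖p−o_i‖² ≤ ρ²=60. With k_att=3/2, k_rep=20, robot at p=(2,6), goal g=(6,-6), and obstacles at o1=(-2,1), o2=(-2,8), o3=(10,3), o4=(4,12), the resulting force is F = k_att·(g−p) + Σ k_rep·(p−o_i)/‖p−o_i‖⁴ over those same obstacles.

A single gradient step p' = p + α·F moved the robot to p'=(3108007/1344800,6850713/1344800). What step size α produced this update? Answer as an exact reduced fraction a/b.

α = 1/20

F_att = 3/2·(g−p) = 3/2·(4,-12) = (6.0000,-18.0000)
o1: d²=41 ≤ ρ²=60; F_rep = 20·(4,5)/41² = (0.0476,0.0595)
o2: d²=20 ≤ ρ²=60; F_rep = 20·(4,-2)/20² = (0.2000,-0.1000)
o3: d²=73 > ρ²=60 → inactive
o4: d²=40 ≤ ρ²=60; F_rep = 20·(-2,-6)/40² = (-0.0250,-0.0750)
F = F_att + ΣF_rep = (6.2226,-18.1155)
Δp = p'−p = (0.3111,-0.9058); α = Δx/Fx = (418407/1344800) / (418407/67240) = 1/20
check: Δy/Fy = (-1218087/1344800) / (-1218087/67240) = 1/20 ✓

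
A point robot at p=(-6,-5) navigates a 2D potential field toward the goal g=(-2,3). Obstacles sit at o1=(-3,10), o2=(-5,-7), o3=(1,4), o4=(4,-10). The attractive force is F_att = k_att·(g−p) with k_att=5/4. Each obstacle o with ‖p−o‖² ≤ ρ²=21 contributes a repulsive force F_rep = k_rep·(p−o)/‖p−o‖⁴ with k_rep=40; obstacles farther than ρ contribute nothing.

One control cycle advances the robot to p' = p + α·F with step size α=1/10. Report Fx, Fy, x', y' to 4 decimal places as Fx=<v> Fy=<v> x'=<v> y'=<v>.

Fx=3.4000 Fy=13.2000 x'=-5.6600 y'=-3.6800

F_att = 5/4·(g−p) = 5/4·(4,8) = (5.0000,10.0000)
o1: d²=234 > ρ²=21 → inactive
o2: d²=5 ≤ ρ²=21; F_rep = 40·(-1,2)/5² = (-1.6000,3.2000)
o3: d²=130 > ρ²=21 → inactive
o4: d²=125 > ρ²=21 → inactive
F = F_att + ΣF_rep = (3.4000,13.2000)
p' = p + 1/10·F = (-5.6600,-3.6800)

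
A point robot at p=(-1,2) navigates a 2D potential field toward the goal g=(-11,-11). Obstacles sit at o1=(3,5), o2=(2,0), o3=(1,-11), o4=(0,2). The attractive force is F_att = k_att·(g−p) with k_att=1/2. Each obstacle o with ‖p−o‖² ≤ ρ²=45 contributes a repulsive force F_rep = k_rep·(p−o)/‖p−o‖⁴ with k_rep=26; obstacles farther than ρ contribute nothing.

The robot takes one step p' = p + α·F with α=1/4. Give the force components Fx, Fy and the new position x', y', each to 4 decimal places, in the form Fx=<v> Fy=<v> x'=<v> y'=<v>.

F_att = 1/2·(g−p) = 1/2·(-10,-13) = (-5.0000,-6.5000)
o1: d²=25 ≤ ρ²=45; F_rep = 26·(-4,-3)/25² = (-0.1664,-0.1248)
o2: d²=13 ≤ ρ²=45; F_rep = 26·(-3,2)/13² = (-0.4615,0.3077)
o3: d²=173 > ρ²=45 → inactive
o4: d²=1 ≤ ρ²=45; F_rep = 26·(-1,0)/1² = (-26.0000,0.0000)
F = F_att + ΣF_rep = (-31.6279,-6.3171)
p' = p + 1/4·F = (-8.9070,0.4207)

Fx=-31.6279 Fy=-6.3171 x'=-8.9070 y'=0.4207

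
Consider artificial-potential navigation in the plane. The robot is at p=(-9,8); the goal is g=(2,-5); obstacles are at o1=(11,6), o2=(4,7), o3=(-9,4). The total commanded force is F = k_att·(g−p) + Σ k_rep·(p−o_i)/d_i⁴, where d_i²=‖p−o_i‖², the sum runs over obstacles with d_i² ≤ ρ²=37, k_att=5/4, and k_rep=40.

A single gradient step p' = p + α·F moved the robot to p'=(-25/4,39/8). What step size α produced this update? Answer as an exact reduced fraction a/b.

α = 1/5

F_att = 5/4·(g−p) = 5/4·(11,-13) = (13.7500,-16.2500)
o1: d²=404 > ρ²=37 → inactive
o2: d²=170 > ρ²=37 → inactive
o3: d²=16 ≤ ρ²=37; F_rep = 40·(0,4)/16² = (0.0000,0.6250)
F = F_att + ΣF_rep = (13.7500,-15.6250)
Δp = p'−p = (2.7500,-3.1250); α = Δx/Fx = (11/4) / (55/4) = 1/5
check: Δy/Fy = (-25/8) / (-125/8) = 1/5 ✓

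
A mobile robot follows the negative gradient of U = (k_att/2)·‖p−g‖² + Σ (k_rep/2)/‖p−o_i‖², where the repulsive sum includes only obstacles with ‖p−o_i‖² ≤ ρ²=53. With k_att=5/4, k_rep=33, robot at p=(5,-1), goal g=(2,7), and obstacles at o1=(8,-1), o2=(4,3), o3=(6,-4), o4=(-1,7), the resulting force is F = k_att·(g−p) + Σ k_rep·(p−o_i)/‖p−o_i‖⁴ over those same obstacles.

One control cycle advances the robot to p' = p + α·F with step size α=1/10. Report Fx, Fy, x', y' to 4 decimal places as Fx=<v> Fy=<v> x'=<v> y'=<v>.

Fx=-5.1880 Fy=10.5333 x'=4.4812 y'=0.0533

F_att = 5/4·(g−p) = 5/4·(-3,8) = (-3.7500,10.0000)
o1: d²=9 ≤ ρ²=53; F_rep = 33·(-3,0)/9² = (-1.2222,0.0000)
o2: d²=17 ≤ ρ²=53; F_rep = 33·(1,-4)/17² = (0.1142,-0.4567)
o3: d²=10 ≤ ρ²=53; F_rep = 33·(-1,3)/10² = (-0.3300,0.9900)
o4: d²=100 > ρ²=53 → inactive
F = F_att + ΣF_rep = (-5.1880,10.5333)
p' = p + 1/10·F = (4.4812,0.0533)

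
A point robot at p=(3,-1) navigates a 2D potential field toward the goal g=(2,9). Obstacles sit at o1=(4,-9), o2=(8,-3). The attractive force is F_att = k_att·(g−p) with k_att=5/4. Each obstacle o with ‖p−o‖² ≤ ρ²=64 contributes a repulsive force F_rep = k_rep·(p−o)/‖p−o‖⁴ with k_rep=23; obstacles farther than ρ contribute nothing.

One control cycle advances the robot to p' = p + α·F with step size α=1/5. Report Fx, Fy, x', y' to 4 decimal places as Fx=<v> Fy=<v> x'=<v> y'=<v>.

Fx=-1.3867 Fy=12.5547 x'=2.7227 y'=1.5109

F_att = 5/4·(g−p) = 5/4·(-1,10) = (-1.2500,12.5000)
o1: d²=65 > ρ²=64 → inactive
o2: d²=29 ≤ ρ²=64; F_rep = 23·(-5,2)/29² = (-0.1367,0.0547)
F = F_att + ΣF_rep = (-1.3867,12.5547)
p' = p + 1/5·F = (2.7227,1.5109)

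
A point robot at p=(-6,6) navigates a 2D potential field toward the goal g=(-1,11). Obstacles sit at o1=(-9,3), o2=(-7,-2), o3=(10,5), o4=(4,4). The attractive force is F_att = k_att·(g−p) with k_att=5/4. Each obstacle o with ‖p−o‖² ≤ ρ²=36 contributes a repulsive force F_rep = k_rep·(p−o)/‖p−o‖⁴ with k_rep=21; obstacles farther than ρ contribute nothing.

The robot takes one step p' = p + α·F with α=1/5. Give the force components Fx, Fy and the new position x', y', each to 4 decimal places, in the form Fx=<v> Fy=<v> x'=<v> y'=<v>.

F_att = 5/4·(g−p) = 5/4·(5,5) = (6.2500,6.2500)
o1: d²=18 ≤ ρ²=36; F_rep = 21·(3,3)/18² = (0.1944,0.1944)
o2: d²=65 > ρ²=36 → inactive
o3: d²=257 > ρ²=36 → inactive
o4: d²=104 > ρ²=36 → inactive
F = F_att + ΣF_rep = (6.4444,6.4444)
p' = p + 1/5·F = (-4.7111,7.2889)

Fx=6.4444 Fy=6.4444 x'=-4.7111 y'=7.2889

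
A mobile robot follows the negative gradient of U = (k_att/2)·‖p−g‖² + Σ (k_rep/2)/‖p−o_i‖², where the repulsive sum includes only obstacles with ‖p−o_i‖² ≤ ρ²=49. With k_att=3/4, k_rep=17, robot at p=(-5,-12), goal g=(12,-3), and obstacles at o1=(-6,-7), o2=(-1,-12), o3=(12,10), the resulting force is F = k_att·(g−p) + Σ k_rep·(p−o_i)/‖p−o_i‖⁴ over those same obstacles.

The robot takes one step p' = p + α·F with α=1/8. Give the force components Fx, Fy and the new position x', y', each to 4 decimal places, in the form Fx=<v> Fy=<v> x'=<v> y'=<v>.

F_att = 3/4·(g−p) = 3/4·(17,9) = (12.7500,6.7500)
o1: d²=26 ≤ ρ²=49; F_rep = 17·(1,-5)/26² = (0.0251,-0.1257)
o2: d²=16 ≤ ρ²=49; F_rep = 17·(-4,0)/16² = (-0.2656,0.0000)
o3: d²=773 > ρ²=49 → inactive
F = F_att + ΣF_rep = (12.5095,6.6243)
p' = p + 1/8·F = (-3.4363,-11.1720)

Fx=12.5095 Fy=6.6243 x'=-3.4363 y'=-11.1720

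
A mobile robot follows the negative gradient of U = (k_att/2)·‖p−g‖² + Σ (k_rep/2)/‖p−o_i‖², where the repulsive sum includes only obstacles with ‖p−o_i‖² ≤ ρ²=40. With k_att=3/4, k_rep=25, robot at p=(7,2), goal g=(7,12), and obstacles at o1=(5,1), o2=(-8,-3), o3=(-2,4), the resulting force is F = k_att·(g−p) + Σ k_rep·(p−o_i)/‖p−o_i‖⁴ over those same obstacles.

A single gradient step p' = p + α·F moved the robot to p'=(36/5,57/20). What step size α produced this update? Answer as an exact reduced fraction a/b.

F_att = 3/4·(g−p) = 3/4·(0,10) = (0.0000,7.5000)
o1: d²=5 ≤ ρ²=40; F_rep = 25·(2,1)/5² = (2.0000,1.0000)
o2: d²=250 > ρ²=40 → inactive
o3: d²=85 > ρ²=40 → inactive
F = F_att + ΣF_rep = (2.0000,8.5000)
Δp = p'−p = (0.2000,0.8500); α = Δx/Fx = (1/5) / (2) = 1/10
check: Δy/Fy = (17/20) / (17/2) = 1/10 ✓

α = 1/10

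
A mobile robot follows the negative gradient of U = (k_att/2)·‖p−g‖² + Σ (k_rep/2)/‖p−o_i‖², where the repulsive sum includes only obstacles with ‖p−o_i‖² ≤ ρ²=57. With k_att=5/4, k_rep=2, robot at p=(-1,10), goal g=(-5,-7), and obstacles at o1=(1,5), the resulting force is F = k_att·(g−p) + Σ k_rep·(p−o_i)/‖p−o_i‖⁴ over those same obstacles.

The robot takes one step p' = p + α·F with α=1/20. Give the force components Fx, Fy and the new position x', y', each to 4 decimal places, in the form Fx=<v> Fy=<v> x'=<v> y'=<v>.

Fx=-5.0048 Fy=-21.2381 x'=-1.2502 y'=8.9381

F_att = 5/4·(g−p) = 5/4·(-4,-17) = (-5.0000,-21.2500)
o1: d²=29 ≤ ρ²=57; F_rep = 2·(-2,5)/29² = (-0.0048,0.0119)
F = F_att + ΣF_rep = (-5.0048,-21.2381)
p' = p + 1/20·F = (-1.2502,8.9381)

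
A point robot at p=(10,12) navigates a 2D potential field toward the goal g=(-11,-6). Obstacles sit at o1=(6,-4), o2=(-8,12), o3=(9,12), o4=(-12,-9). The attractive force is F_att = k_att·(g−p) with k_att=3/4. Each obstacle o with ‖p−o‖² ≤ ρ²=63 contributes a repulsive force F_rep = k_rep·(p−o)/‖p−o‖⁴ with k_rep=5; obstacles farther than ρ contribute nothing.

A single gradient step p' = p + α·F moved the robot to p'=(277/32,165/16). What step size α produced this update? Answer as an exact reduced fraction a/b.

α = 1/8

F_att = 3/4·(g−p) = 3/4·(-21,-18) = (-15.7500,-13.5000)
o1: d²=272 > ρ²=63 → inactive
o2: d²=324 > ρ²=63 → inactive
o3: d²=1 ≤ ρ²=63; F_rep = 5·(1,0)/1² = (5.0000,0.0000)
o4: d²=925 > ρ²=63 → inactive
F = F_att + ΣF_rep = (-10.7500,-13.5000)
Δp = p'−p = (-1.3438,-1.6875); α = Δx/Fx = (-43/32) / (-43/4) = 1/8
check: Δy/Fy = (-27/16) / (-27/2) = 1/8 ✓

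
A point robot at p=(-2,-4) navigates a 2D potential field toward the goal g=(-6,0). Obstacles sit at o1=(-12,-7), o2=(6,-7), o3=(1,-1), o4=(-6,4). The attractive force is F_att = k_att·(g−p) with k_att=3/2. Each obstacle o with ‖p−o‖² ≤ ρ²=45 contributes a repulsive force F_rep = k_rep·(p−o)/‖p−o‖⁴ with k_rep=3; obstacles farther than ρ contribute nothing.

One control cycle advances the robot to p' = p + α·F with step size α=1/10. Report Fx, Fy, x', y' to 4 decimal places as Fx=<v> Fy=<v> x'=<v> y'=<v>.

F_att = 3/2·(g−p) = 3/2·(-4,4) = (-6.0000,6.0000)
o1: d²=109 > ρ²=45 → inactive
o2: d²=73 > ρ²=45 → inactive
o3: d²=18 ≤ ρ²=45; F_rep = 3·(-3,-3)/18² = (-0.0278,-0.0278)
o4: d²=80 > ρ²=45 → inactive
F = F_att + ΣF_rep = (-6.0278,5.9722)
p' = p + 1/10·F = (-2.6028,-3.4028)

Fx=-6.0278 Fy=5.9722 x'=-2.6028 y'=-3.4028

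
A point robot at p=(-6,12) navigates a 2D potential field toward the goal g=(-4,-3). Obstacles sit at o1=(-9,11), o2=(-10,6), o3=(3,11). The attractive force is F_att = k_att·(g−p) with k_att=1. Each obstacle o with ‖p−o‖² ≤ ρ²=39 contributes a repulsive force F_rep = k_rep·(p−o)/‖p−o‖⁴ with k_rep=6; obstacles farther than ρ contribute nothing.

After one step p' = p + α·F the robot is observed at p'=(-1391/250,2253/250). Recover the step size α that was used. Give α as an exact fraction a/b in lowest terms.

F_att = 1·(g−p) = 1·(2,-15) = (2.0000,-15.0000)
o1: d²=10 ≤ ρ²=39; F_rep = 6·(3,1)/10² = (0.1800,0.0600)
o2: d²=52 > ρ²=39 → inactive
o3: d²=82 > ρ²=39 → inactive
F = F_att + ΣF_rep = (2.1800,-14.9400)
Δp = p'−p = (0.4360,-2.9880); α = Δx/Fx = (109/250) / (109/50) = 1/5
check: Δy/Fy = (-747/250) / (-747/50) = 1/5 ✓

α = 1/5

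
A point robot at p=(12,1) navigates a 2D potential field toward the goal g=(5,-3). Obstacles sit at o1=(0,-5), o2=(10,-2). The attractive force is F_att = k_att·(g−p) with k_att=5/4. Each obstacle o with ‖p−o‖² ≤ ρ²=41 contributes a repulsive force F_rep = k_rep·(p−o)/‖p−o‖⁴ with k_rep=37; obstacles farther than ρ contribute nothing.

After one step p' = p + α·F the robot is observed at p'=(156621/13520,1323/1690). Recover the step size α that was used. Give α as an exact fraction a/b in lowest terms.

α = 1/20

F_att = 5/4·(g−p) = 5/4·(-7,-4) = (-8.7500,-5.0000)
o1: d²=180 > ρ²=41 → inactive
o2: d²=13 ≤ ρ²=41; F_rep = 37·(2,3)/13² = (0.4379,0.6568)
F = F_att + ΣF_rep = (-8.3121,-4.3432)
Δp = p'−p = (-0.4156,-0.2172); α = Δx/Fx = (-5619/13520) / (-5619/676) = 1/20
check: Δy/Fy = (-367/1690) / (-734/169) = 1/20 ✓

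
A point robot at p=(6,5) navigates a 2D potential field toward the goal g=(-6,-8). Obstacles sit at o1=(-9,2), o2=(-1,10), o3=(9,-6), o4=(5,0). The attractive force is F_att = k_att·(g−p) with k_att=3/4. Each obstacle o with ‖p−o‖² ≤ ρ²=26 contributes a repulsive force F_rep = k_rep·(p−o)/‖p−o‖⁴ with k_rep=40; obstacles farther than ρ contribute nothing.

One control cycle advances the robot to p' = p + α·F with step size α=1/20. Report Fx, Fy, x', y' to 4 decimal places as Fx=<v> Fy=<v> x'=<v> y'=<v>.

Fx=-8.9408 Fy=-9.4541 x'=5.5530 y'=4.5273

F_att = 3/4·(g−p) = 3/4·(-12,-13) = (-9.0000,-9.7500)
o1: d²=234 > ρ²=26 → inactive
o2: d²=74 > ρ²=26 → inactive
o3: d²=130 > ρ²=26 → inactive
o4: d²=26 ≤ ρ²=26; F_rep = 40·(1,5)/26² = (0.0592,0.2959)
F = F_att + ΣF_rep = (-8.9408,-9.4541)
p' = p + 1/20·F = (5.5530,4.5273)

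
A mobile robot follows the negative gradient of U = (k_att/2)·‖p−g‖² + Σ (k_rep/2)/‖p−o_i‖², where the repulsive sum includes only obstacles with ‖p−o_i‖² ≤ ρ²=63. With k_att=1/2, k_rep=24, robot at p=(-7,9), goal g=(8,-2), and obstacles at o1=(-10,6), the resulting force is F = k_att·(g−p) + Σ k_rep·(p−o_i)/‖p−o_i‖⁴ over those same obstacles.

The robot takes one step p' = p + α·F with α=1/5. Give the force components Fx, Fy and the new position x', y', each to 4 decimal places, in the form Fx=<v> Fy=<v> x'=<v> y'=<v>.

Fx=7.7222 Fy=-5.2778 x'=-5.4556 y'=7.9444

F_att = 1/2·(g−p) = 1/2·(15,-11) = (7.5000,-5.5000)
o1: d²=18 ≤ ρ²=63; F_rep = 24·(3,3)/18² = (0.2222,0.2222)
F = F_att + ΣF_rep = (7.7222,-5.2778)
p' = p + 1/5·F = (-5.4556,7.9444)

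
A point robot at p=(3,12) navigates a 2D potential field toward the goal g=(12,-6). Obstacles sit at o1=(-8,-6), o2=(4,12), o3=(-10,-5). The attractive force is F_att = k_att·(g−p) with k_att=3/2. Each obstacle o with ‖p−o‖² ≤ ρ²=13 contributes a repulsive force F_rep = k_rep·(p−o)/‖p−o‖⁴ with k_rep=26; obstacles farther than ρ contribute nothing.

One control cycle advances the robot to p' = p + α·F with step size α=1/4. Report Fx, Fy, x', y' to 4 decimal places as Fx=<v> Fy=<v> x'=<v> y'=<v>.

Fx=-12.5000 Fy=-27.0000 x'=-0.1250 y'=5.2500

F_att = 3/2·(g−p) = 3/2·(9,-18) = (13.5000,-27.0000)
o1: d²=445 > ρ²=13 → inactive
o2: d²=1 ≤ ρ²=13; F_rep = 26·(-1,0)/1² = (-26.0000,0.0000)
o3: d²=458 > ρ²=13 → inactive
F = F_att + ΣF_rep = (-12.5000,-27.0000)
p' = p + 1/4·F = (-0.1250,5.2500)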